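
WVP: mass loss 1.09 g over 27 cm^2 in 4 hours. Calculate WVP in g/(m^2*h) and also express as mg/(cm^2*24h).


WVP = 100.93 g/(m^2*h)
Daily rate = 242.22 mg/(cm^2*24h)

WVP = 1.09 / (27 x 4) x 10000 = 100.93 g/(m^2*h)
Mass loss in mg = 1.09 x 1000 = 1090 mg
Per cm^2 per 24h in mg: 1090 x 24 / (27 x 4) = 26160 / 108 = 242.22 mg/(cm^2*24h)


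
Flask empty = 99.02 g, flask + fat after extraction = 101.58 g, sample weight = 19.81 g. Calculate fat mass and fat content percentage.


Fat mass = 2.56 g
Fat content = 12.9%


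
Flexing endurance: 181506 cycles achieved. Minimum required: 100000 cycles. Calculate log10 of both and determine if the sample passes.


log10(181506) = 5.26
log10(100000) = 5.00
Passes: Yes


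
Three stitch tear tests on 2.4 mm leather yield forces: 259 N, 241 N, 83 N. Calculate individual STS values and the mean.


STS1 = 107.9 N/mm
STS2 = 100.4 N/mm
STS3 = 34.6 N/mm
Mean = 81.0 N/mm

STS1 = 259 / 2.4 = 107.9 N/mm
STS2 = 241 / 2.4 = 100.4 N/mm
STS3 = 83 / 2.4 = 34.6 N/mm
Mean = (107.9 + 100.4 + 34.6) / 3 = 81.0 N/mm


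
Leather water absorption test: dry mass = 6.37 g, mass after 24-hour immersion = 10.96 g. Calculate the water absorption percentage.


Water absorbed = 10.96 - 6.37 = 4.59 g
WA% = 4.59 / 6.37 x 100 = 72.1%


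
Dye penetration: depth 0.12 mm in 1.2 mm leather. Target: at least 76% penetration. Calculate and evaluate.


Penetration = 10.0%
Meets target: No

Penetration = 0.12 / 1.2 x 100 = 10.0%
Target: 76%
Meets target: No


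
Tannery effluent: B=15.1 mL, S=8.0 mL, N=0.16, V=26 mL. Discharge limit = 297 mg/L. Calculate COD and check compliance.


COD = 349.5 mg/L
Compliant: No

COD = (15.1 - 8.0) x 0.16 x 8000 / 26 = 349.5 mg/L
Limit: 297 mg/L
Compliant: No


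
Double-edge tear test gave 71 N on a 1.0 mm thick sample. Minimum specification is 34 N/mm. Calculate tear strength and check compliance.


Tear strength = 71 / 1.0 = 71.0 N/mm
Required minimum = 34 N/mm
Compliant: Yes


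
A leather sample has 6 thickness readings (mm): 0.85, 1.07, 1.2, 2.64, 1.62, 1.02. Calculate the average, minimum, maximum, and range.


Average = 1.40 mm
Min = 0.85 mm
Max = 2.64 mm
Range = 1.79 mm

Sum = 8.40
Average = 8.40 / 6 = 1.40 mm
Minimum = 0.85 mm
Maximum = 2.64 mm
Range = 2.64 - 0.85 = 1.79 mm


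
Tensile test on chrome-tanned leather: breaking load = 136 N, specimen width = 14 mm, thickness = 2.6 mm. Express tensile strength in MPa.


Cross-section = 14 x 2.6 = 36.4 mm^2
TS = 136 / 36.4 = 3.74 MPa
(1 N/mm^2 = 1 MPa)


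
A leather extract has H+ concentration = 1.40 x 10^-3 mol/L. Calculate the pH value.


pH = 2.85

pH = -log10[H+]
pH = -log10(1.40 x 10^-3) = 2.85


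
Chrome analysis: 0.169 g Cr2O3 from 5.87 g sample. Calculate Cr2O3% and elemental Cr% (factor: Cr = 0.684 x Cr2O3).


Cr2O3% = 0.169 / 5.87 x 100 = 2.88%
Cr% = 2.88 x 0.684 = 1.97%


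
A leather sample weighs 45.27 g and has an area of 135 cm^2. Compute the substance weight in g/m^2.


3353.3 g/m^2

Substance weight = mass / area x 10000
SW = 45.27 / 135 x 10000
SW = 3353.3 g/m^2


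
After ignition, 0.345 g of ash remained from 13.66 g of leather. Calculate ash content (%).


2.53%


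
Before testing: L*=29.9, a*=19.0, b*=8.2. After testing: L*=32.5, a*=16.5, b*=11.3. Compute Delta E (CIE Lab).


dL = 32.5 - 29.9 = 2.6
da = 16.5 - 19.0 = -2.5
db = 11.3 - 8.2 = 3.1
dE = sqrt((2.6)^2 + (-2.5)^2 + (3.1)^2) = 4.76


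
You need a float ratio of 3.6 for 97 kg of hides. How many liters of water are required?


349.2 L

Water = hide weight x target ratio
Water = 97 x 3.6 = 349.2 L


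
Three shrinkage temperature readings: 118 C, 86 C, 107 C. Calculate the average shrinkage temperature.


103.7 C

Average = (118 + 86 + 107) / 3
Average = 311 / 3 = 103.7 C


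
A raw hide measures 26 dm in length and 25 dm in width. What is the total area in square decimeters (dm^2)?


Area = length x width
Area = 26 x 25 = 650 dm^2


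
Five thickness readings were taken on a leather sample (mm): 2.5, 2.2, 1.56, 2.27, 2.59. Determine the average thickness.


Sum = 2.5 + 2.2 + 1.56 + 2.27 + 2.59 = 11.12
Average = 11.12 / 5 = 2.22 mm


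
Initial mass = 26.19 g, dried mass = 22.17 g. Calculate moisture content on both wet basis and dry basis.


Moisture lost = 26.19 - 22.17 = 4.02 g
Wet basis MC = 4.02 / 26.19 x 100 = 15.3%
Dry basis MC = 4.02 / 22.17 x 100 = 18.1%


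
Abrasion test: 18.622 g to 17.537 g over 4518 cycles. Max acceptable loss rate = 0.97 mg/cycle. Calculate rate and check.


Rate = 0.240 mg/cycle
Passes: Yes


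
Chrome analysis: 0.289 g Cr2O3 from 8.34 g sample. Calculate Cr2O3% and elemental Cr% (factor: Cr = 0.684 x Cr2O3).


Cr2O3% = 0.289 / 8.34 x 100 = 3.47%
Cr% = 3.47 x 0.684 = 2.37%


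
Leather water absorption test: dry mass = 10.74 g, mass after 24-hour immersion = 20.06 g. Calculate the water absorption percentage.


86.8%

Water absorbed = 20.06 - 10.74 = 9.32 g
WA% = 9.32 / 10.74 x 100 = 86.8%


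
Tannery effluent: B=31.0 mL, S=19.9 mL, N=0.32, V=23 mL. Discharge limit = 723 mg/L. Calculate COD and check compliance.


COD = (31.0 - 19.9) x 0.32 x 8000 / 23 = 1235.5 mg/L
Limit: 723 mg/L
Compliant: No


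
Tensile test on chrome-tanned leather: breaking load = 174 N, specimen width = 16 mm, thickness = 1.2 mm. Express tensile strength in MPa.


Cross-section = 16 x 1.2 = 19.2 mm^2
TS = 174 / 19.2 = 9.06 MPa
(1 N/mm^2 = 1 MPa)


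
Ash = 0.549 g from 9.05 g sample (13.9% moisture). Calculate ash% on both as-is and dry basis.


As-is ash% = 0.549 / 9.05 x 100 = 6.07%
Dry mass = 9.05 x (100 - 13.9) / 100 = 7.79205 g
Dry-basis ash% = 0.549 / 7.79205 x 100 = 7.05%


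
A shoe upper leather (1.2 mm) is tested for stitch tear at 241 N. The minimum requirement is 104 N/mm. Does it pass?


STS = 241 / 1.2 = 200.8 N/mm
Minimum required: 104 N/mm
Passes: Yes


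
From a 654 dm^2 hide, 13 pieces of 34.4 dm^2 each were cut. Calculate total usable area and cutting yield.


Usable area = 447.2 dm^2
Yield = 68.4%

Total usable = 13 x 34.4 = 447.2 dm^2
Yield = 447.2 / 654 x 100 = 68.4%


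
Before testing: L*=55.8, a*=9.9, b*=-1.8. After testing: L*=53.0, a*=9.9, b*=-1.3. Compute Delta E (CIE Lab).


Delta E = 2.84

dL = 53.0 - 55.8 = -2.8
da = 9.9 - 9.9 = 0.0
db = -1.3 - (-1.8) = 0.5
dE = sqrt((-2.8)^2 + (0.0)^2 + (0.5)^2) = 2.84


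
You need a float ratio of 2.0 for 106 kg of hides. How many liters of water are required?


212.0 L

Water = hide weight x target ratio
Water = 106 x 2.0 = 212.0 L


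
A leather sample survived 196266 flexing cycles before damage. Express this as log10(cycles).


log10(196266) = 5.29


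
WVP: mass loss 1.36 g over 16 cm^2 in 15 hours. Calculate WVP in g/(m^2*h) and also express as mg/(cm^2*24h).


WVP = 56.67 g/(m^2*h)
Daily rate = 136.00 mg/(cm^2*24h)

WVP = 1.36 / (16 x 15) x 10000 = 56.67 g/(m^2*h)
Mass loss in mg = 1.36 x 1000 = 1360 mg
Per cm^2 per 24h in mg: 1360 x 24 / (16 x 15) = 32640 / 240 = 136.00 mg/(cm^2*24h)


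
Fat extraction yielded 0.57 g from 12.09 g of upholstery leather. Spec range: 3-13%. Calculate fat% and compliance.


Fat content = 4.7%
Compliant: Yes


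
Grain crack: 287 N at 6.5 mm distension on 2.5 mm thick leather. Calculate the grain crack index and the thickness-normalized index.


Crack index = 44.2 N/mm
Normalized index = 17.7 N/mm per mm


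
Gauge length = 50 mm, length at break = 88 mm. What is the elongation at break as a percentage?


76.0%

Extension = 88 - 50 = 38 mm
Elongation = 38 / 50 x 100 = 76.0%


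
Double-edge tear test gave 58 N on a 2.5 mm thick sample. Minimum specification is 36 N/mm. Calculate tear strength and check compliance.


Tear strength = 23.2 N/mm
Compliant: No

Tear strength = 58 / 2.5 = 23.2 N/mm
Required minimum = 36 N/mm
Compliant: No


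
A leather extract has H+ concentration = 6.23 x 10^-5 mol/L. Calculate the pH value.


pH = 4.21


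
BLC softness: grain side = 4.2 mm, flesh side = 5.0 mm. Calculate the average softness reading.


4.60 mm

Average = (4.2 + 5.0) / 2
Average = 4.60 mm


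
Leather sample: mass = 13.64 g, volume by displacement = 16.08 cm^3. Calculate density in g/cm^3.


0.848 g/cm^3

Density = mass / volume
Density = 13.64 / 16.08 = 0.848 g/cm^3


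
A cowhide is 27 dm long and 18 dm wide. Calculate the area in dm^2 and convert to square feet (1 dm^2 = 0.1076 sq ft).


Area = 27 x 18 = 486 dm^2
Conversion: 486 x 0.1076 = 52.29 sq ft


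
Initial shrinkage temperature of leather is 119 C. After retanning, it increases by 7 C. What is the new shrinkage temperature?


126 C

New Ts = 119 + 7 = 126 C


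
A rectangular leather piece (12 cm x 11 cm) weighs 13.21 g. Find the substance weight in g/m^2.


1000.8 g/m^2

Area = 12 x 11 = 132 cm^2
SW = 13.21 / 132 x 10000 = 1000.8 g/m^2


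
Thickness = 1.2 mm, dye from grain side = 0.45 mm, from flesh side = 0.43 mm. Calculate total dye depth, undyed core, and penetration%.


Total dyed = 0.45 + 0.43 = 0.88 mm
Undyed core = 1.2 - 0.88 = 0.32 mm
Penetration = 0.88 / 1.2 x 100 = 73.3%


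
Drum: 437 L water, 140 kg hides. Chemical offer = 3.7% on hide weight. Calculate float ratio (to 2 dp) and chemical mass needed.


Float ratio = 3.12
Chemical needed = 5.18 kg


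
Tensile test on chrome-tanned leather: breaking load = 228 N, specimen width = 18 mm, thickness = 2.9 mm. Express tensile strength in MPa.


Cross-section = 18 x 2.9 = 52.2 mm^2
TS = 228 / 52.2 = 4.37 MPa
(1 N/mm^2 = 1 MPa)


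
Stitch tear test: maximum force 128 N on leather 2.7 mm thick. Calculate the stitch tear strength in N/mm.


Stitch tear strength = force / thickness
STS = 128 / 2.7 = 47.4 N/mm


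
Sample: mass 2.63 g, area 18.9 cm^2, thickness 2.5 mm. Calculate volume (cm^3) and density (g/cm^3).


Thickness in cm = 2.5 / 10 = 0.25 cm
Volume = 18.9 x 0.25 = 4.725 cm^3
Density = 2.63 / 4.725 = 0.557 g/cm^3


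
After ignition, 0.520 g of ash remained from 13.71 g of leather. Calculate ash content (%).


3.79%

Ash% = 0.520 / 13.71 x 100
Ash% = 3.79%


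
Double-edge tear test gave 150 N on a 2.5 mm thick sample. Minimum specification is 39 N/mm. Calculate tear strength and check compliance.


Tear strength = 150 / 2.5 = 60.0 N/mm
Required minimum = 39 N/mm
Compliant: Yes


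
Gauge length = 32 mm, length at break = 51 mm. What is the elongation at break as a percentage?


Extension = 51 - 32 = 19 mm
Elongation = 19 / 32 x 100 = 59.4%


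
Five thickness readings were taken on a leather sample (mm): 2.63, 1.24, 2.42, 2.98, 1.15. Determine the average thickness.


2.08 mm

Sum = 2.63 + 1.24 + 2.42 + 2.98 + 1.15 = 10.42
Average = 10.42 / 5 = 2.08 mm


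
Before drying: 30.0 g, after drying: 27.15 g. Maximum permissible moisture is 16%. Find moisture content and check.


Moisture content = 9.5%
Acceptable: Yes


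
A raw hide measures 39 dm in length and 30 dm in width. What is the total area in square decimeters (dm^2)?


Area = length x width
Area = 39 x 30 = 1170 dm^2


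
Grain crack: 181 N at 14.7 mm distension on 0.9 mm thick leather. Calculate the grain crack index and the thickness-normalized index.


Crack index = 12.3 N/mm
Normalized index = 13.7 N/mm per mm

Crack index = 181 / 14.7 = 12.3 N/mm
Normalized = 12.3 / 0.9 = 13.7 N/mm per mm


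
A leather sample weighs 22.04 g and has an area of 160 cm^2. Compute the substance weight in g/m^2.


1377.5 g/m^2

Substance weight = mass / area x 10000
SW = 22.04 / 160 x 10000
SW = 1377.5 g/m^2


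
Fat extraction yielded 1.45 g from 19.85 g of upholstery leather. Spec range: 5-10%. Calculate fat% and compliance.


Fat content = 7.3%
Compliant: Yes

Fat% = 1.45 / 19.85 x 100 = 7.3%
Spec range: 5-10%
Compliant: Yes


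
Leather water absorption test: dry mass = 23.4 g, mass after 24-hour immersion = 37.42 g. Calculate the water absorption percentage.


59.9%

Water absorbed = 37.42 - 23.4 = 14.02 g
WA% = 14.02 / 23.4 x 100 = 59.9%


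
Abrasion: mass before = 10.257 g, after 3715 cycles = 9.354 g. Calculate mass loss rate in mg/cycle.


Mass loss = 10.257 - 9.354 = 0.903 g
Rate = 0.903 / 3715 x 1000 = 0.243 mg/cycle


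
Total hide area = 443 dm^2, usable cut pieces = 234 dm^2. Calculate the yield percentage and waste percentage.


Yield = 52.8%
Waste = 47.2%

Yield = 234 / 443 x 100 = 52.8%
Waste = 443 - 234 = 209 dm^2
Waste% = 100 - 52.8 = 47.2%


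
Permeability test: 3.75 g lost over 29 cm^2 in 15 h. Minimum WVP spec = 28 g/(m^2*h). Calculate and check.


WVP = 3.75 / (29 x 15) x 10000 = 86.21 g/(m^2*h)
Minimum: 28 g/(m^2*h)
Meets spec: Yes


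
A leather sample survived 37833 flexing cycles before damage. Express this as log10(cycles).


4.58


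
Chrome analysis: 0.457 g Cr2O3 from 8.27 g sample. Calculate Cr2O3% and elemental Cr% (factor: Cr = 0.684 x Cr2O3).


Cr2O3% = 0.457 / 8.27 x 100 = 5.53%
Cr% = 5.53 x 0.684 = 3.78%


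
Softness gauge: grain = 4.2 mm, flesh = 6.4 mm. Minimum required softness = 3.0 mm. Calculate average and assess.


Average softness = 5.30 mm
Meets requirement: Yes


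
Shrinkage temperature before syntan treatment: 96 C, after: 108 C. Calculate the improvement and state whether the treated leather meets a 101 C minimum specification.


Improvement = 108 - 96 = 12 C
Spec check: 108 C >= 101 C? Yes


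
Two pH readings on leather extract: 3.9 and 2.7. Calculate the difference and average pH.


Difference = 1.2
Average pH = 3.30

Difference = |3.9 - 2.7| = 1.2
Average = (3.9 + 2.7) / 2 = 3.30


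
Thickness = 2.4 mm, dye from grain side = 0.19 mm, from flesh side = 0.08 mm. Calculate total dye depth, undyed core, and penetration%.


Total dyed = 0.27 mm
Undyed core = 2.13 mm
Penetration = 11.3%


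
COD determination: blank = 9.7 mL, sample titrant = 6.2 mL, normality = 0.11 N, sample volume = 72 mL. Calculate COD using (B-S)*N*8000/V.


COD = (9.7 - 6.2) x 0.11 x 8000 / 72
COD = 3.5 x 0.11 x 8000 / 72
COD = 42.8 mg/L


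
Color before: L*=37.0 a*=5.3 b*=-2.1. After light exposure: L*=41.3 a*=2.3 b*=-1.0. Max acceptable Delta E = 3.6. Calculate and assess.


Delta E = 5.36
Passes: No


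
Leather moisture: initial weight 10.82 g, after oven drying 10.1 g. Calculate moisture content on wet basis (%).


Moisture = 10.82 - 10.1 = 0.72 g
MC = 0.72 / 10.82 x 100 = 6.7%


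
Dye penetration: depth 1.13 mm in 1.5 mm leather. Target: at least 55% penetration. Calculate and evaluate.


Penetration = 1.13 / 1.5 x 100 = 75.3%
Target: 55%
Meets target: Yes


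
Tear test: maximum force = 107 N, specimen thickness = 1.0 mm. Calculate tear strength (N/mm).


107.0 N/mm


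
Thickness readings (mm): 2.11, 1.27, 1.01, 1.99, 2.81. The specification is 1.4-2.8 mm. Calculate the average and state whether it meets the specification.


Sum = 9.19
Average = 9.19 / 5 = 1.84 mm
Specification range: 1.4 to 2.8 mm
Within spec: Yes


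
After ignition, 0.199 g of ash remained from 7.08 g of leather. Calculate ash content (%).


Ash% = 0.199 / 7.08 x 100
Ash% = 2.81%


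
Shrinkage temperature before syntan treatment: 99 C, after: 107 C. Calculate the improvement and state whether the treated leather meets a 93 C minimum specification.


Improvement = 8 C
Meets 93 C spec: Yes

Improvement = 107 - 99 = 8 C
Spec check: 107 C >= 93 C? Yes


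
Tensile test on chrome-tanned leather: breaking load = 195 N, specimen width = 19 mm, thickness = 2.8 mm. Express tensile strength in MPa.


Cross-section = 19 x 2.8 = 53.2 mm^2
TS = 195 / 53.2 = 3.67 MPa
(1 N/mm^2 = 1 MPa)


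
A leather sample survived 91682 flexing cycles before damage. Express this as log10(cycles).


4.96


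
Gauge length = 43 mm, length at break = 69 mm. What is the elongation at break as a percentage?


60.5%

Extension = 69 - 43 = 26 mm
Elongation = 26 / 43 x 100 = 60.5%


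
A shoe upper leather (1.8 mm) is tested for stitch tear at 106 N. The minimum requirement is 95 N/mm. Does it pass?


STS = 106 / 1.8 = 58.9 N/mm
Minimum required: 95 N/mm
Passes: No


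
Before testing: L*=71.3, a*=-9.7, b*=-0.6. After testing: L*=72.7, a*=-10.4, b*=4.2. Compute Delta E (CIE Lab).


Delta E = 5.05


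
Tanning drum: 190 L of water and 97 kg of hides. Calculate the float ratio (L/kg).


Float ratio = water / hide weight
Ratio = 190 / 97 = 2.0


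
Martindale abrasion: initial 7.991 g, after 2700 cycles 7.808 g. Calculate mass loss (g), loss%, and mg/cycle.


Mass loss = 0.183 g
Loss = 2.29%
Rate = 0.068 mg/cycle

Loss = 7.991 - 7.808 = 0.183 g
Loss% = 0.183 / 7.991 x 100 = 2.29%
Rate = 0.183 / 2700 x 1000 = 0.068 mg/cycle


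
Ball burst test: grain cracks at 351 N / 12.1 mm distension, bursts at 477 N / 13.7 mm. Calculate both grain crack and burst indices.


Crack index = 29.0 N/mm
Burst index = 34.8 N/mm

Crack index = 351 / 12.1 = 29.0 N/mm
Burst index = 477 / 13.7 = 34.8 N/mm


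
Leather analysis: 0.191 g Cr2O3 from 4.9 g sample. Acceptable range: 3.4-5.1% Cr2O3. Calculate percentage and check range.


Cr2O3% = 0.191 / 4.9 x 100 = 3.90%
Acceptable range: 3.4 to 5.1%
Within range: Yes


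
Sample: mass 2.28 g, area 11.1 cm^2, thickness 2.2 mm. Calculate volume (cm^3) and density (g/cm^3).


Thickness in cm = 2.2 / 10 = 0.22 cm
Volume = 11.1 x 0.22 = 2.442 cm^3
Density = 2.28 / 2.442 = 0.934 g/cm^3


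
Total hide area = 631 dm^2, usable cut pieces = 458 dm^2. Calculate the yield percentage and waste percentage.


Yield = 458 / 631 x 100 = 72.6%
Waste = 631 - 458 = 173 dm^2
Waste% = 100 - 72.6 = 27.4%


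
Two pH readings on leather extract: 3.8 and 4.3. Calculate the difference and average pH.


Difference = |3.8 - 4.3| = 0.5
Average = (3.8 + 4.3) / 2 = 4.05


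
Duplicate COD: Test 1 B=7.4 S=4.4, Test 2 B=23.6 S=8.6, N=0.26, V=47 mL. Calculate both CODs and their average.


COD1 = (7.4 - 4.4) x 0.26 x 8000 / 47 = 132.8 mg/L
COD2 = (23.6 - 8.6) x 0.26 x 8000 / 47 = 663.8 mg/L
Average = (132.8 + 663.8) / 2 = 398.3 mg/L


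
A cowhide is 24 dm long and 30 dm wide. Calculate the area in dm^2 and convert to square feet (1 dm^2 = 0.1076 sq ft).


720 dm^2
77.47 sq ft


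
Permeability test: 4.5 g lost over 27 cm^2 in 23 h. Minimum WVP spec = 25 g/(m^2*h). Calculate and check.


WVP = 4.5 / (27 x 23) x 10000 = 72.46 g/(m^2*h)
Minimum: 25 g/(m^2*h)
Meets spec: Yes


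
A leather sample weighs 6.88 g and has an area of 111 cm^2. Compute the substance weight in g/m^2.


Substance weight = mass / area x 10000
SW = 6.88 / 111 x 10000
SW = 619.8 g/m^2


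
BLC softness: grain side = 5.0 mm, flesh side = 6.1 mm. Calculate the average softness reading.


5.55 mm


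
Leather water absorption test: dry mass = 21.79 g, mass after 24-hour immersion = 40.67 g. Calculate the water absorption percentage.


Water absorbed = 40.67 - 21.79 = 18.88 g
WA% = 18.88 / 21.79 x 100 = 86.6%


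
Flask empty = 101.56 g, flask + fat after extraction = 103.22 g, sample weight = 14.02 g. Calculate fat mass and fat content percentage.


Fat mass = 1.66 g
Fat content = 11.8%


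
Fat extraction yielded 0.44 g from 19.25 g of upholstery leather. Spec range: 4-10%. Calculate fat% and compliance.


Fat% = 0.44 / 19.25 x 100 = 2.3%
Spec range: 4-10%
Compliant: No


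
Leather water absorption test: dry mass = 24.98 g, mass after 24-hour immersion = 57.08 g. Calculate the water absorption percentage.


128.5%

Water absorbed = 57.08 - 24.98 = 32.10 g
WA% = 32.10 / 24.98 x 100 = 128.5%


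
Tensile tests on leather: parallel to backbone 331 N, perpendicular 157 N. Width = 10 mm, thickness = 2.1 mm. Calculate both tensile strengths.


Area = 10 x 2.1 = 21.0 mm^2
TS (parallel) = 331 / 21.0 = 15.76 N/mm^2
TS (perpendicular) = 157 / 21.0 = 7.48 N/mm^2


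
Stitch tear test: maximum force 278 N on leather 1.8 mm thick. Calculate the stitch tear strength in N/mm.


154.4 N/mm

Stitch tear strength = force / thickness
STS = 278 / 1.8 = 154.4 N/mm


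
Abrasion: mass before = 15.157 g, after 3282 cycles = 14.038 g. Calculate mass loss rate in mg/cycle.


0.341 mg/cycle

Mass loss = 15.157 - 14.038 = 1.119 g
Rate = 1.119 / 3282 x 1000 = 0.341 mg/cycle


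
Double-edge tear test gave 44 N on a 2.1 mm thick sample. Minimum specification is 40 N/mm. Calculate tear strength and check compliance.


Tear strength = 21.0 N/mm
Compliant: No

Tear strength = 44 / 2.1 = 21.0 N/mm
Required minimum = 40 N/mm
Compliant: No


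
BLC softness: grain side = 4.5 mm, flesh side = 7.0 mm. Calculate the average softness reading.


5.75 mm

Average = (4.5 + 7.0) / 2
Average = 5.75 mm


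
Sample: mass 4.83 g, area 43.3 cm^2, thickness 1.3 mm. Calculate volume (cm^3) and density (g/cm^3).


Volume = 5.629 cm^3
Density = 0.858 g/cm^3


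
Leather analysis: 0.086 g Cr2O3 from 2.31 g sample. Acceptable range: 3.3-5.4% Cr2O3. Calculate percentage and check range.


Cr2O3% = 0.086 / 2.31 x 100 = 3.72%
Acceptable range: 3.3 to 5.4%
Within range: Yes


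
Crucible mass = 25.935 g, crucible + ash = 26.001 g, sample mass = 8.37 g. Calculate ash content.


Ash mass = 26.001 - 25.935 = 0.066 g
Ash% = 0.066 / 8.37 x 100 = 0.79%


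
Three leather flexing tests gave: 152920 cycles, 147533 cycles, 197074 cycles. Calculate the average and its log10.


Average = (152920 + 147533 + 197074) / 3 = 165842 cycles
log10(165842) = 5.22


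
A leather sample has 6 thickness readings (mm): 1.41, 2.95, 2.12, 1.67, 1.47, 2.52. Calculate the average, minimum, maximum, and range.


Average = 2.02 mm
Min = 1.41 mm
Max = 2.95 mm
Range = 1.54 mm

Sum = 12.14
Average = 12.14 / 6 = 2.02 mm
Minimum = 1.41 mm
Maximum = 2.95 mm
Range = 2.95 - 1.41 = 1.54 mm


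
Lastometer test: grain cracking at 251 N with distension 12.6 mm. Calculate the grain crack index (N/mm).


19.9 N/mm

Grain crack index = force / distension
Index = 251 / 12.6 = 19.9 N/mm


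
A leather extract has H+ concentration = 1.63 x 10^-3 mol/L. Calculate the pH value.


pH = -log10[H+]
pH = -log10(1.63 x 10^-3) = 2.79


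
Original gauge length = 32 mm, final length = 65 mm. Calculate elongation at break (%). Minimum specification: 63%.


Elongation = 103.1%
Meets spec: Yes

Extension = 65 - 32 = 33 mm
Elongation = 33 / 32 x 100 = 103.1%
Minimum required: 63%
Meets specification: Yes


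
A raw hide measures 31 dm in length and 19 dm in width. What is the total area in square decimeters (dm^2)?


589 dm^2


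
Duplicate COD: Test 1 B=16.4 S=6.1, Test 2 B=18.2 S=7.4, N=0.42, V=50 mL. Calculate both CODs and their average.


COD1 = 692.2 mg/L
COD2 = 725.8 mg/L
Average = 709.0 mg/L

COD1 = (16.4 - 6.1) x 0.42 x 8000 / 50 = 692.2 mg/L
COD2 = (18.2 - 7.4) x 0.42 x 8000 / 50 = 725.8 mg/L
Average = (692.2 + 725.8) / 2 = 709.0 mg/L


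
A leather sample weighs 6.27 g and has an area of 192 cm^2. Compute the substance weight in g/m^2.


Substance weight = mass / area x 10000
SW = 6.27 / 192 x 10000
SW = 326.6 g/m^2


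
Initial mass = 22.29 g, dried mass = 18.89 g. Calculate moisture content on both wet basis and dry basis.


Moisture lost = 22.29 - 18.89 = 3.40 g
Wet basis MC = 3.40 / 22.29 x 100 = 15.3%
Dry basis MC = 3.40 / 18.89 x 100 = 18.0%


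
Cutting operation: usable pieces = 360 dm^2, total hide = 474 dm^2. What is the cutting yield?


Yield = usable / total x 100
Yield = 360 / 474 x 100 = 75.9%


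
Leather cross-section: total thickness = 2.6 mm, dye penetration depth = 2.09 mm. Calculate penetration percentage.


80.4%

Penetration% = 2.09 / 2.6 x 100
Penetration = 80.4%


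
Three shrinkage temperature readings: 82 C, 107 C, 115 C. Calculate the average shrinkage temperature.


Average = (82 + 107 + 115) / 3
Average = 304 / 3 = 101.3 C


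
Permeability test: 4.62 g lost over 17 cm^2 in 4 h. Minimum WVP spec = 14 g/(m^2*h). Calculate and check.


WVP = 679.41 g/(m^2*h)
Meets specification: Yes

WVP = 4.62 / (17 x 4) x 10000 = 679.41 g/(m^2*h)
Minimum: 14 g/(m^2*h)
Meets spec: Yes


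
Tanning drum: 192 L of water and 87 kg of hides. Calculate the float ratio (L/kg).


Float ratio = water / hide weight
Ratio = 192 / 87 = 2.2


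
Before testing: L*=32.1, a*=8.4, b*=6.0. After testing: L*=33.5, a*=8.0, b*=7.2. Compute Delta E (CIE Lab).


dL = 33.5 - 32.1 = 1.4
da = 8.0 - 8.4 = -0.4
db = 7.2 - 6.0 = 1.2
dE = sqrt((1.4)^2 + (-0.4)^2 + (1.2)^2) = 1.89


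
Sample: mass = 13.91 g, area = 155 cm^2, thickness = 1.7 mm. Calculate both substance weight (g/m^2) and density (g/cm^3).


Substance weight = 897.4 g/m^2
Density = 0.528 g/cm^3


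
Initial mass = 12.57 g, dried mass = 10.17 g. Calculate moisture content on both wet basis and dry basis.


Moisture lost = 12.57 - 10.17 = 2.40 g
Wet basis MC = 2.40 / 12.57 x 100 = 19.1%
Dry basis MC = 2.40 / 10.17 x 100 = 23.6%


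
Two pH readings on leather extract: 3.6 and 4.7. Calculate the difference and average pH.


Difference = |3.6 - 4.7| = 1.1
Average = (3.6 + 4.7) / 2 = 4.15


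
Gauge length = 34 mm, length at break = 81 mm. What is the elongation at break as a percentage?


138.2%

Extension = 81 - 34 = 47 mm
Elongation = 47 / 34 x 100 = 138.2%


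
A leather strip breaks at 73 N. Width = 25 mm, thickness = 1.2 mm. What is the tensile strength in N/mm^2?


Cross-sectional area = 25 x 1.2 = 30.0 mm^2
Tensile strength = 73 / 30.0 = 2.43 N/mm^2


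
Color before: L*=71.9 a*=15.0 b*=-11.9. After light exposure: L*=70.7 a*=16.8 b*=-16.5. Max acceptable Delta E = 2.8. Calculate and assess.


dL = -1.2, da = 1.8, db = -4.6
dE = sqrt((-1.2)^2 + (1.8)^2 + (-4.6)^2) = 5.08
Max = 2.8
Passes: No


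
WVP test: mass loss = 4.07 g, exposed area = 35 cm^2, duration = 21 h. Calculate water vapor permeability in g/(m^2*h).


55.37 g/(m^2*h)

WVP = mass_loss / (area x time) x 10000
WVP = 4.07 / (35 x 21) x 10000
WVP = 4.07 / 735 x 10000 = 55.37 g/(m^2*h)


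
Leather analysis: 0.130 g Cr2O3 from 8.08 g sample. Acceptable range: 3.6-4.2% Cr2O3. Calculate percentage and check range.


Cr2O3 = 1.61%
Within range: No


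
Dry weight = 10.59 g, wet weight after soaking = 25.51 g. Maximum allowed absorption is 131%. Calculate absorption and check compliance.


Absorption = 140.9%
Compliant: No


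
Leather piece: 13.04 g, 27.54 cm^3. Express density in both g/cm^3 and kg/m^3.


0.473 g/cm^3
473 kg/m^3


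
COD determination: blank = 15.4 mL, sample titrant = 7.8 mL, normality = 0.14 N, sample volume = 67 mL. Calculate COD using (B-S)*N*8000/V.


127.0 mg/L

COD = (15.4 - 7.8) x 0.14 x 8000 / 67
COD = 7.6 x 0.14 x 8000 / 67
COD = 127.0 mg/L


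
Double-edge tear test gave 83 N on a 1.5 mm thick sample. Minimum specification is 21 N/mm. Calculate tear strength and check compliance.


Tear strength = 83 / 1.5 = 55.3 N/mm
Required minimum = 21 N/mm
Compliant: Yes


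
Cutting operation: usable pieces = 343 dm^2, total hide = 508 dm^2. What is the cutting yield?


Yield = usable / total x 100
Yield = 343 / 508 x 100 = 67.5%


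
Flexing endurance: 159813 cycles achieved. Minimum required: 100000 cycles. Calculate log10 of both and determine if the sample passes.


log10(159813) = 5.20
log10(100000) = 5.00
Passes: Yes


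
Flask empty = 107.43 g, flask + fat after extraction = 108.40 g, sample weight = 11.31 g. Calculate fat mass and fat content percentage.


Fat mass = 108.40 - 107.43 = 0.97 g
Fat% = 0.97 / 11.31 x 100 = 8.6%


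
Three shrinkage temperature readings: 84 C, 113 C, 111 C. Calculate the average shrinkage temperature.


102.7 C

Average = (84 + 113 + 111) / 3
Average = 308 / 3 = 102.7 C


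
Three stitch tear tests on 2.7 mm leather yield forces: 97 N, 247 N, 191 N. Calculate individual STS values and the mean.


STS1 = 35.9 N/mm
STS2 = 91.5 N/mm
STS3 = 70.7 N/mm
Mean = 66.0 N/mm

STS1 = 97 / 2.7 = 35.9 N/mm
STS2 = 247 / 2.7 = 91.5 N/mm
STS3 = 191 / 2.7 = 70.7 N/mm
Mean = (35.9 + 91.5 + 70.7) / 3 = 66.0 N/mm


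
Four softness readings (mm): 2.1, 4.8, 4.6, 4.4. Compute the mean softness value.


3.98 mm

Sum = 2.1 + 4.8 + 4.6 + 4.4
Mean = 15.9 / 4 = 3.98 mm


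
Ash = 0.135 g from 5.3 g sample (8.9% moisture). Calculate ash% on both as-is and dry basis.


As-is ash = 2.55%
Dry-basis ash = 2.80%

As-is ash% = 0.135 / 5.3 x 100 = 2.55%
Dry mass = 5.3 x (100 - 8.9) / 100 = 4.8283 g
Dry-basis ash% = 0.135 / 4.8283 x 100 = 2.80%


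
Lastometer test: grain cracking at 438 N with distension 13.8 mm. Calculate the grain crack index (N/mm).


Grain crack index = force / distension
Index = 438 / 13.8 = 31.7 N/mm


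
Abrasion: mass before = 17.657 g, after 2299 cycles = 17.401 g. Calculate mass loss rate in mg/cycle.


Mass loss = 17.657 - 17.401 = 0.256 g
Rate = 0.256 / 2299 x 1000 = 0.111 mg/cycle


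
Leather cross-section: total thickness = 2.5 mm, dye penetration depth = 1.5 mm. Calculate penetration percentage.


60.0%

Penetration% = 1.5 / 2.5 x 100
Penetration = 60.0%


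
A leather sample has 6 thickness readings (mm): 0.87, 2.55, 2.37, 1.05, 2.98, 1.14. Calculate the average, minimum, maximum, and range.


Sum = 10.96
Average = 10.96 / 6 = 1.83 mm
Minimum = 0.87 mm
Maximum = 2.98 mm
Range = 2.98 - 0.87 = 2.11 mm


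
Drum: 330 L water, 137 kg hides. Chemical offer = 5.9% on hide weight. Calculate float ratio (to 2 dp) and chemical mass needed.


Float ratio = 2.41
Chemical needed = 8.083 kg

Float ratio = 330 / 137 = 2.41
Chemical = 137 x 5.9 / 100 = 8.083 kg


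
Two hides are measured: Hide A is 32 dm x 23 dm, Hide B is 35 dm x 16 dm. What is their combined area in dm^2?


Hide A area = 32 x 23 = 736 dm^2
Hide B area = 35 x 16 = 560 dm^2
Total = 736 + 560 = 1296 dm^2


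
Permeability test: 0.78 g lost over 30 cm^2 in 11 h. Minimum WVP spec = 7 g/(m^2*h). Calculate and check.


WVP = 23.64 g/(m^2*h)
Meets specification: Yes

WVP = 0.78 / (30 x 11) x 10000 = 23.64 g/(m^2*h)
Minimum: 7 g/(m^2*h)
Meets spec: Yes


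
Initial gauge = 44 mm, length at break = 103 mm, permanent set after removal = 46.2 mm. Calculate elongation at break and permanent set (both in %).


Elongation at break = 134.1%
Permanent set = 5.0%


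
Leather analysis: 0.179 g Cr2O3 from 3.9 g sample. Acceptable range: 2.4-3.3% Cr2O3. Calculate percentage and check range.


Cr2O3% = 0.179 / 3.9 x 100 = 4.59%
Acceptable range: 2.4 to 3.3%
Within range: No


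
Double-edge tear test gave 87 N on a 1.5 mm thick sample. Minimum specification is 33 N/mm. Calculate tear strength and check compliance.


Tear strength = 87 / 1.5 = 58.0 N/mm
Required minimum = 33 N/mm
Compliant: Yes


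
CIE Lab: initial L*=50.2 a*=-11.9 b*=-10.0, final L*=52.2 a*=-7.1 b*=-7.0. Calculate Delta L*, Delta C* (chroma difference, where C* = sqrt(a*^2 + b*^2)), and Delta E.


Delta L* = 2.0
Delta C* = -5.57
Delta E = 6.00


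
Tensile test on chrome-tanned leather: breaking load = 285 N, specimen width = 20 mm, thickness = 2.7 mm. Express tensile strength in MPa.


5.28 MPa

Cross-section = 20 x 2.7 = 54.0 mm^2
TS = 285 / 54.0 = 5.28 MPa
(1 N/mm^2 = 1 MPa)


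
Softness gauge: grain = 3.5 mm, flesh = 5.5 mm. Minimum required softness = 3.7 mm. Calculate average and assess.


Average softness = 4.50 mm
Meets requirement: Yes


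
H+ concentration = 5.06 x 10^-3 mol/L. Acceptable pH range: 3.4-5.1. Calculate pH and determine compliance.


pH = 2.30
Compliant: No

pH = -log10(5.06 x 10^-3) = 2.30
Range: 3.4 to 5.1
Compliant: No


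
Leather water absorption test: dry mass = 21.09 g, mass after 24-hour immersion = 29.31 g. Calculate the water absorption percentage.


39.0%

Water absorbed = 29.31 - 21.09 = 8.22 g
WA% = 8.22 / 21.09 x 100 = 39.0%


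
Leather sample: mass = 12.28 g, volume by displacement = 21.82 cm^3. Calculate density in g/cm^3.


Density = mass / volume
Density = 12.28 / 21.82 = 0.563 g/cm^3


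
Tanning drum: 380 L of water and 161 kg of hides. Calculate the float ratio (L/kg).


Float ratio = water / hide weight
Ratio = 380 / 161 = 2.4


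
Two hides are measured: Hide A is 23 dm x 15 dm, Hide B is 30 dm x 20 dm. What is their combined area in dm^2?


945 dm^2


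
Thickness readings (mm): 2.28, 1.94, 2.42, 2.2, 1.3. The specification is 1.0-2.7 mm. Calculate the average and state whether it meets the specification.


Sum = 10.14
Average = 10.14 / 5 = 2.03 mm
Specification range: 1.0 to 2.7 mm
Within spec: Yes


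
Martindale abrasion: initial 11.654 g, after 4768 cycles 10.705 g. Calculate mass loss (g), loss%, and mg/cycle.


Loss = 11.654 - 10.705 = 0.949 g
Loss% = 0.949 / 11.654 x 100 = 8.14%
Rate = 0.949 / 4768 x 1000 = 0.199 mg/cycle


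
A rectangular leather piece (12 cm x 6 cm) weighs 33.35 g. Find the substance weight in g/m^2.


Area = 12 x 6 = 72 cm^2
SW = 33.35 / 72 x 10000 = 4631.9 g/m^2


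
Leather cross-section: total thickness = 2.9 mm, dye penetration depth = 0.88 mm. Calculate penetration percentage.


30.3%

Penetration% = 0.88 / 2.9 x 100
Penetration = 30.3%


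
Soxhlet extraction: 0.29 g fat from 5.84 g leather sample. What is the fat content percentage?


Fat content = 0.29 / 5.84 x 100
Fat = 5.0%


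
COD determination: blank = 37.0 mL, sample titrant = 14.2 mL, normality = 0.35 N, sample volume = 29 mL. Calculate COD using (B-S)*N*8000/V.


COD = (37.0 - 14.2) x 0.35 x 8000 / 29
COD = 22.8 x 0.35 x 8000 / 29
COD = 2201.4 mg/L


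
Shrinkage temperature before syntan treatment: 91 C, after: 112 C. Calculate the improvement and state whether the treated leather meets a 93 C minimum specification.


Improvement = 112 - 91 = 21 C
Spec check: 112 C >= 93 C? Yes


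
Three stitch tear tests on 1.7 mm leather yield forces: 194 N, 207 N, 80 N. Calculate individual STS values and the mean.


STS1 = 194 / 1.7 = 114.1 N/mm
STS2 = 207 / 1.7 = 121.8 N/mm
STS3 = 80 / 1.7 = 47.1 N/mm
Mean = (114.1 + 121.8 + 47.1) / 3 = 94.3 N/mm


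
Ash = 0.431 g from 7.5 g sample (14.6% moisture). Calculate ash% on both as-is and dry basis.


As-is ash% = 0.431 / 7.5 x 100 = 5.75%
Dry mass = 7.5 x (100 - 14.6) / 100 = 6.405 g
Dry-basis ash% = 0.431 / 6.405 x 100 = 6.73%


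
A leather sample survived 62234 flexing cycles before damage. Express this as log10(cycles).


4.79


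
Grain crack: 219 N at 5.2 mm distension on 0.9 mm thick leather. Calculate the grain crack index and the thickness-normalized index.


Crack index = 42.1 N/mm
Normalized index = 46.8 N/mm per mm

Crack index = 219 / 5.2 = 42.1 N/mm
Normalized = 42.1 / 0.9 = 46.8 N/mm per mm


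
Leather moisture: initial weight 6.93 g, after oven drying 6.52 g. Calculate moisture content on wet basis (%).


Moisture = 6.93 - 6.52 = 0.41 g
MC = 0.41 / 6.93 x 100 = 5.9%


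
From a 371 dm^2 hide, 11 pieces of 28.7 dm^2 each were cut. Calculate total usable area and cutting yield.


Total usable = 11 x 28.7 = 315.7 dm^2
Yield = 315.7 / 371 x 100 = 85.1%


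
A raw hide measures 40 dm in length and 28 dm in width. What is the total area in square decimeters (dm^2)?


1120 dm^2


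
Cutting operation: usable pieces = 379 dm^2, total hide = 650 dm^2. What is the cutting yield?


58.3%

Yield = usable / total x 100
Yield = 379 / 650 x 100 = 58.3%


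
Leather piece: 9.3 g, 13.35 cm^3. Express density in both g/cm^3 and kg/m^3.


Density = 9.3 / 13.35 = 0.697 g/cm^3
Convert: 0.697 x 1000 = 697 kg/m^3


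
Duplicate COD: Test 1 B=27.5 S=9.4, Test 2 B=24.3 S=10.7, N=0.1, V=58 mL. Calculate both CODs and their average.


COD1 = 249.7 mg/L
COD2 = 187.6 mg/L
Average = 218.7 mg/L

COD1 = (27.5 - 9.4) x 0.1 x 8000 / 58 = 249.7 mg/L
COD2 = (24.3 - 10.7) x 0.1 x 8000 / 58 = 187.6 mg/L
Average = (249.7 + 187.6) / 2 = 218.7 mg/L


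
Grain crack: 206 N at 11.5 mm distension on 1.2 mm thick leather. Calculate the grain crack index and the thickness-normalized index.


Crack index = 206 / 11.5 = 17.9 N/mm
Normalized = 17.9 / 1.2 = 14.9 N/mm per mm


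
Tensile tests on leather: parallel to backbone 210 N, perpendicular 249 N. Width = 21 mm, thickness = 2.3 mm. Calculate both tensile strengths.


Parallel = 4.35 N/mm^2
Perpendicular = 5.16 N/mm^2

Area = 21 x 2.3 = 48.3 mm^2
TS (parallel) = 210 / 48.3 = 4.35 N/mm^2
TS (perpendicular) = 249 / 48.3 = 5.16 N/mm^2


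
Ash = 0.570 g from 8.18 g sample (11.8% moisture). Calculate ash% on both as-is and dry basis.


As-is ash = 6.97%
Dry-basis ash = 7.90%


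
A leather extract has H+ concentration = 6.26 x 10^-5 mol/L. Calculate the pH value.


pH = 4.20

pH = -log10[H+]
pH = -log10(6.26 x 10^-5) = 4.20


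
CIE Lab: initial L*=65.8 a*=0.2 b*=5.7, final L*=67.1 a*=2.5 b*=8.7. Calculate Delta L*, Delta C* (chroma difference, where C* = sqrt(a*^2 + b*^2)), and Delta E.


Delta L* = 67.1 - 65.8 = 1.3
C1* = sqrt((0.2)^2 + (5.7)^2) = 5.704
C2* = sqrt((2.5)^2 + (8.7)^2) = 9.052
Delta C* = 9.052 - 5.704 = 3.35
Delta E = sqrt((1.3)^2 + (2.3)^2 + (3.0)^2) = 4.00


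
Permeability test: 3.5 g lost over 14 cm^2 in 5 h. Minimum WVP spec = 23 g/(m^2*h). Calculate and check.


WVP = 3.5 / (14 x 5) x 10000 = 500.00 g/(m^2*h)
Minimum: 23 g/(m^2*h)
Meets spec: Yes


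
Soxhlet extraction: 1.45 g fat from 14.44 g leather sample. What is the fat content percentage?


10.0%

Fat content = 1.45 / 14.44 x 100
Fat = 10.0%


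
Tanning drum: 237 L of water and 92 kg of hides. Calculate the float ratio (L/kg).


Float ratio = water / hide weight
Ratio = 237 / 92 = 2.6


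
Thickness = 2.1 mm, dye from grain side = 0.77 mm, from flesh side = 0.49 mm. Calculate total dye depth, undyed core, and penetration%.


Total dyed = 0.77 + 0.49 = 1.26 mm
Undyed core = 2.1 - 1.26 = 0.84 mm
Penetration = 1.26 / 2.1 x 100 = 60.0%


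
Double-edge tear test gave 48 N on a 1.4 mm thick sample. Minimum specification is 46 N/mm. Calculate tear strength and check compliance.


Tear strength = 48 / 1.4 = 34.3 N/mm
Required minimum = 46 N/mm
Compliant: No


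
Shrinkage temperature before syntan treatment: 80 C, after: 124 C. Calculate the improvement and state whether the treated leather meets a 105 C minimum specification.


Improvement = 124 - 80 = 44 C
Spec check: 124 C >= 105 C? Yes


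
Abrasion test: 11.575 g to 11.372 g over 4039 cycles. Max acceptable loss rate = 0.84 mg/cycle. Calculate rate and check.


Rate = 0.050 mg/cycle
Passes: Yes

Loss = 11.575 - 11.372 = 0.203 g
Rate = 0.203 g / 4039 cycles x 1000 = 0.050 mg/cycle
Max = 0.84 mg/cycle
Passes: Yes


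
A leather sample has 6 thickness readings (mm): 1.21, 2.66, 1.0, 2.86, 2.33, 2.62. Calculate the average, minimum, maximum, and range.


Average = 2.11 mm
Min = 1.0 mm
Max = 2.86 mm
Range = 1.86 mm

Sum = 12.68
Average = 12.68 / 6 = 2.11 mm
Minimum = 1.0 mm
Maximum = 2.86 mm
Range = 2.86 - 1.0 = 1.86 mm


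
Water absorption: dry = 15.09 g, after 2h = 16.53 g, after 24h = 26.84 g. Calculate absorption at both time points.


WA (2h) = (16.53 - 15.09) / 15.09 x 100 = 9.5%
WA (24h) = (26.84 - 15.09) / 15.09 x 100 = 77.9%


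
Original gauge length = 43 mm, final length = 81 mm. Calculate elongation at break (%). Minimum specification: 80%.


Elongation = 88.4%
Meets spec: Yes

Extension = 81 - 43 = 38 mm
Elongation = 38 / 43 x 100 = 88.4%
Minimum required: 80%
Meets specification: Yes


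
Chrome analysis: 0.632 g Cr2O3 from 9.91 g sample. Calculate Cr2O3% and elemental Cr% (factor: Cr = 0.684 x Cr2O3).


Cr2O3% = 0.632 / 9.91 x 100 = 6.38%
Cr% = 6.38 x 0.684 = 4.36%


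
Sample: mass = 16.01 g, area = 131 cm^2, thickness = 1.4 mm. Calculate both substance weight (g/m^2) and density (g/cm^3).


Substance weight = 1222.1 g/m^2
Density = 0.873 g/cm^3
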